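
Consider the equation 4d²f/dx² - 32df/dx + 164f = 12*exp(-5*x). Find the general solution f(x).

Divide through by 4: f'' - 8f' + 41f = 3*exp(-5*x).
Characteristic equation r² - 8r + 41 = 0 has discriminant (-8)² - 4·(41) = -100 < 0, so r = 4 ± 5i.
Hence f_h = C1*cos(5*x)*exp(4*x) + C2*exp(4*x)*sin(5*x).
Try f_p = A*exp(-5*x). Substituting into the equation and dividing by exp(-5*x) gives A = 3/106, so f_p = 3*exp(-5*x)/106.

f = 3*exp(-5*x)/106 + C1*cos(5*x)*exp(4*x) + C2*exp(4*x)*sin(5*x)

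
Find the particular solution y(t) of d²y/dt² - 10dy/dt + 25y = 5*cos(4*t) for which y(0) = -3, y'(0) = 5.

Characteristic equation r² - 10r + 25 = 0 has discriminant (-10)² - 4·(25) = 0, so r = 5 is a repeated root.
Hence y_h = (C1 + C2*t)*exp(5*t).
Try y_p = A*cos(4*t) + B*sin(4*t). Substituting and equating the coefficients of cos(4t) and sin(4t) gives A = 45/1681, B = -200/1681, so y_p = -200*sin(4*t)/1681 + 45*cos(4*t)/1681.
General solution: y = -200*sin(4*t)/1681 + 45*cos(4*t)/1681 + C1*exp(5*t) + C2*t*exp(5*t).
Apply the initial conditions: y(0) = 45/1681 + C1 = -3 and y'(0) = -800/1681 + C2 + 5*C1 = 5. Solving gives C1 = -5088/1681, C2 = 845/41.

y = -5088*exp(5*t)/1681 - 200*sin(4*t)/1681 + 45*cos(4*t)/1681 + 845*t*exp(5*t)/41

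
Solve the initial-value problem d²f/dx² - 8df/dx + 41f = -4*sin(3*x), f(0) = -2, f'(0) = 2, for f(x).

Characteristic equation r² - 8r + 41 = 0 has discriminant (-8)² - 4·(41) = -100 < 0, so r = 4 ± 5i.
Hence f_h = C1*cos(5*x)*exp(4*x) + C2*exp(4*x)*sin(5*x).
Try f_p = A*cos(3*x) + B*sin(3*x). Substituting and equating the coefficients of cos(3x) and sin(3x) gives A = -3/50, B = -2/25, so f_p = -3*cos(3*x)/50 - 2*sin(3*x)/25.
General solution: f = -3*cos(3*x)/50 - 2*sin(3*x)/25 + C1*cos(5*x)*exp(4*x) + C2*exp(4*x)*sin(5*x).
Apply the initial conditions: f(0) = -3/50 + C1 = -2 and f'(0) = -6/25 + 4*C1 + 5*C2 = 2. Solving gives C1 = -97/50, C2 = 2.

f = -3*cos(3*x)/50 - 2*sin(3*x)/25 + 2*exp(4*x)*sin(5*x) - 97*cos(5*x)*exp(4*x)/50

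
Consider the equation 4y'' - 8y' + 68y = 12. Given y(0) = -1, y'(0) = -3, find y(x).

y = 3/17 - 31*exp(x)*sin(4*x)/68 - 20*cos(4*x)*exp(x)/17

Divide through by 4: y'' - 2y' + 17y = 3.
Characteristic equation r² - 2r + 17 = 0 has discriminant (-2)² - 4·(17) = -64 < 0, so r = 1 ± 4i.
Hence y_h = C1*cos(4*x)*exp(x) + C2*exp(x)*sin(4*x).
For the particular solution try y_p = A0. Substituting and matching coefficients of each power of x gives A0 = 3/17, so y_p = 3/17.
General solution: y = 3/17 + C1*cos(4*x)*exp(x) + C2*exp(x)*sin(4*x).
Apply the initial conditions: y(0) = 3/17 + C1 = -1 and y'(0) = C1 + 4*C2 = -3. Solving gives C1 = -20/17, C2 = -31/68.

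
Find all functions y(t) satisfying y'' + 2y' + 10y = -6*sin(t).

y = -54*sin(t)/85 + 12*cos(t)/85 + C1*cos(3*t)*exp(-t) + C2*exp(-t)*sin(3*t)

Characteristic equation r² + 2r + 10 = 0 has discriminant (2)² - 4·(10) = -36 < 0, so r = -1 ± 3i.
Hence y_h = C1*cos(3*t)*exp(-t) + C2*exp(-t)*sin(3*t).
Try y_p = A*cos(t) + B*sin(t). Substituting and equating the coefficients of cos(t) and sin(t) gives A = 12/85, B = -54/85, so y_p = -54*sin(t)/85 + 12*cos(t)/85.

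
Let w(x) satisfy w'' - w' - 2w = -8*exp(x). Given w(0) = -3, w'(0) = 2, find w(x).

w = -4*exp(-x) - 3*exp(2*x) + 4*exp(x)

Characteristic equation r² - r - 2 = 0 factors as (r - 2)(r + 1) = 0, so r = 2, -1.
Hence w_h = C1*exp(2*x) + C2*exp(-x).
Try w_p = A*exp(x). Substituting into the equation and dividing by exp(x) gives A = 4, so w_p = 4*exp(x).
General solution: w = 4*exp(x) + C1*exp(2*x) + C2*exp(-x).
Apply the initial conditions: w(0) = 4 + C1 + C2 = -3 and w'(0) = 4 - C2 + 2*C1 = 2. Solving gives C1 = -3, C2 = -4.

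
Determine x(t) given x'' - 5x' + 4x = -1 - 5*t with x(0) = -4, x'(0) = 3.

x = -29/16 - 13*exp(t)/3 - 5*t/4 + 103*exp(4*t)/48

Characteristic equation r² - 5r + 4 = 0 factors as (r - 1)(r - 4) = 0, so r = 1, 4.
Hence x_h = C1*exp(t) + C2*exp(4*t).
For the particular solution try x_p = A0 + A1*t. Substituting and matching coefficients of each power of t gives A0 = -29/16, A1 = -5/4, so x_p = -29/16 - 5*t/4.
General solution: x = -29/16 - 5*t/4 + C1*exp(t) + C2*exp(4*t).
Apply the initial conditions: x(0) = -29/16 + C1 + C2 = -4 and x'(0) = -5/4 + C1 + 4*C2 = 3. Solving gives C1 = -13/3, C2 = 103/48.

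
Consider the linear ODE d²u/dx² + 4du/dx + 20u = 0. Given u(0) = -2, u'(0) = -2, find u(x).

u = -2*cos(4*x)*exp(-2*x) - 3*exp(-2*x)*sin(4*x)/2

Characteristic equation r² + 4r + 20 = 0 has discriminant (4)² - 4·(20) = -64 < 0, so r = -2 ± 4i.
Hence u_h = C1*cos(4*x)*exp(-2*x) + C2*exp(-2*x)*sin(4*x).
Apply the initial conditions: u(0) = C1 = -2 and u'(0) = -2*C1 + 4*C2 = -2. Solving gives C1 = -2, C2 = -3/2.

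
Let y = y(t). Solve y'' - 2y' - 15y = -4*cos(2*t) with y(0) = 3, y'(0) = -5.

Characteristic equation r² - 2r - 15 = 0 factors as (r + 3)(r - 5) = 0, so r = -3, 5.
Hence y_h = C1*exp(-3*t) + C2*exp(5*t).
Try y_p = A*cos(2*t) + B*sin(2*t). Substituting and equating the coefficients of cos(2t) and sin(2t) gives A = 76/377, B = 16/377, so y_p = 16*sin(2*t)/377 + 76*cos(2*t)/377.
General solution: y = 16*sin(2*t)/377 + 76*cos(2*t)/377 + C1*exp(-3*t) + C2*exp(5*t).
Apply the initial conditions: y(0) = 76/377 + C1 + C2 = 3 and y'(0) = 32/377 - 3*C1 + 5*C2 = -5. Solving gives C1 = 31/13, C2 = 12/29.

y = 12*exp(5*t)/29 + 16*sin(2*t)/377 + 31*exp(-3*t)/13 + 76*cos(2*t)/377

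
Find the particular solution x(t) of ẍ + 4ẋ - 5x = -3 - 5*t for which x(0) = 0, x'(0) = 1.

Characteristic equation r² + 4r - 5 = 0 factors as (r - 1)(r + 5) = 0, so r = 1, -5.
Hence x_h = C1*exp(t) + C2*exp(-5*t).
For the particular solution try x_p = A0 + A1*t. Substituting and matching coefficients of each power of t gives A0 = 7/5, A1 = 1, so x_p = 7/5 + t.
General solution: x = 7/5 + t + C1*exp(t) + C2*exp(-5*t).
Apply the initial conditions: x(0) = 7/5 + C1 + C2 = 0 and x'(0) = 1 + C1 - 5*C2 = 1. Solving gives C1 = -7/6, C2 = -7/30.

x = 7/5 + t - 7*exp(t)/6 - 7*exp(-5*t)/30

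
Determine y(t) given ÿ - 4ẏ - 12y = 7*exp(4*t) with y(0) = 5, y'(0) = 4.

Characteristic equation r² - 4r - 12 = 0 factors as (r + 2)(r - 6) = 0, so r = -2, 6.
Hence y_h = C1*exp(-2*t) + C2*exp(6*t).
Try y_p = A*exp(4*t). Substituting into the equation and dividing by exp(4*t) gives A = -7/12, so y_p = -7*exp(4*t)/12.
General solution: y = -7*exp(4*t)/12 + C1*exp(-2*t) + C2*exp(6*t).
Apply the initial conditions: y(0) = -7/12 + C1 + C2 = 5 and y'(0) = -7/3 - 2*C1 + 6*C2 = 4. Solving gives C1 = 163/48, C2 = 35/16.

y = -7*exp(4*t)/12 + 35*exp(6*t)/16 + 163*exp(-2*t)/48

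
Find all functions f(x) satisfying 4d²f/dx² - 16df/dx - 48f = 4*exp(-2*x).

f = C1*exp(-2*x) + C2*exp(6*x) - x*exp(-2*x)/8

Divide through by 4: f'' - 4f' - 12f = exp(-2*x).
Characteristic equation r² - 4r - 12 = 0 factors as (r + 2)(r - 6) = 0, so r = -2, 6.
Hence f_h = C1*exp(-2*x) + C2*exp(6*x).
Since exp(-2*x) solves the homogeneous equation (r = -2 is a root of multiplicity 1), multiply the trial by x. Try f_p = A*x*exp(-2*x). Substituting into the equation and dividing by exp(-2*x) gives A = -1/8, so f_p = -x*exp(-2*x)/8.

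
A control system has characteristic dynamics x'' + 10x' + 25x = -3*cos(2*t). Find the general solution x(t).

Characteristic equation r² + 10r + 25 = 0 has discriminant (10)² - 4·(25) = 0, so r = -5 is a repeated root.
Hence x_h = (C1 + C2*t)*exp(-5*t).
Try x_p = A*cos(2*t) + B*sin(2*t). Substituting and equating the coefficients of cos(2t) and sin(2t) gives A = -63/841, B = -60/841, so x_p = -63*cos(2*t)/841 - 60*sin(2*t)/841.

x = -63*cos(2*t)/841 - 60*sin(2*t)/841 + C1*exp(-5*t) + C2*t*exp(-5*t)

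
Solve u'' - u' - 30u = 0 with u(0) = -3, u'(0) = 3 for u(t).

u = -21*exp(-5*t)/11 - 12*exp(6*t)/11

Characteristic equation r² - r - 30 = 0 factors as (r + 5)(r - 6) = 0, so r = -5, 6.
Hence u_h = C1*exp(-5*t) + C2*exp(6*t).
Apply the initial conditions: u(0) = C1 + C2 = -3 and u'(0) = -5*C1 + 6*C2 = 3. Solving gives C1 = -21/11, C2 = -12/11.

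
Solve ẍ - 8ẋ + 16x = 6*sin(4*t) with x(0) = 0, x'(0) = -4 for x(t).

Characteristic equation r² - 8r + 16 = 0 has discriminant (-8)² - 4·(16) = 0, so r = 4 is a repeated root.
Hence x_h = (C1 + C2*t)*exp(4*t).
Try x_p = A*cos(4*t) + B*sin(4*t). Substituting and equating the coefficients of cos(4t) and sin(4t) gives A = 3/16, B = 0, so x_p = 3*cos(4*t)/16.
General solution: x = 3*cos(4*t)/16 + C1*exp(4*t) + C2*t*exp(4*t).
Apply the initial conditions: x(0) = 3/16 + C1 = 0 and x'(0) = C2 + 4*C1 = -4. Solving gives C1 = -3/16, C2 = -13/4.

x = -3*exp(4*t)/16 + 3*cos(4*t)/16 - 13*t*exp(4*t)/4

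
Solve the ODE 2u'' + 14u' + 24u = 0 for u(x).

Divide through by 2: u'' + 7u' + 12u = 0.
Characteristic equation r² + 7r + 12 = 0 factors as (r + 4)(r + 3) = 0, so r = -4, -3.
Hence u_h = C1*exp(-4*x) + C2*exp(-3*x).

u = C1*exp(-4*x) + C2*exp(-3*x)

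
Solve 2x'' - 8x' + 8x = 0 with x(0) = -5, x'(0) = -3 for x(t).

Divide through by 2: x'' - 4x' + 4x = 0.
Characteristic equation r² - 4r + 4 = 0 has discriminant (-4)² - 4·(4) = 0, so r = 2 is a repeated root.
Hence x_h = (C1 + C2*t)*exp(2*t).
Apply the initial conditions: x(0) = C1 = -5 and x'(0) = C2 + 2*C1 = -3. Solving gives C1 = -5, C2 = 7.

x = -5*exp(2*t) + 7*t*exp(2*t)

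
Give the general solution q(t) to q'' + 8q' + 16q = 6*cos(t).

q = 48*sin(t)/289 + 90*cos(t)/289 + C1*exp(-4*t) + C2*t*exp(-4*t)

Characteristic equation r² + 8r + 16 = 0 has discriminant (8)² - 4·(16) = 0, so r = -4 is a repeated root.
Hence q_h = (C1 + C2*t)*exp(-4*t).
Try q_p = A*cos(t) + B*sin(t). Substituting and equating the coefficients of cos(t) and sin(t) gives A = 90/289, B = 48/289, so q_p = 48*sin(t)/289 + 90*cos(t)/289.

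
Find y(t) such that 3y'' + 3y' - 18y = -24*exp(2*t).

Divide through by 3: y'' + y' - 6y = -8*exp(2*t).
Characteristic equation r² + r - 6 = 0 factors as (r + 3)(r - 2) = 0, so r = -3, 2.
Hence y_h = C1*exp(-3*t) + C2*exp(2*t).
Since exp(2*t) solves the homogeneous equation (r = 2 is a root of multiplicity 1), multiply the trial by t. Try y_p = A*t*exp(2*t). Substituting into the equation and dividing by exp(2*t) gives A = -8/5, so y_p = -8*t*exp(2*t)/5.

y = C1*exp(-3*t) + C2*exp(2*t) - 8*t*exp(2*t)/5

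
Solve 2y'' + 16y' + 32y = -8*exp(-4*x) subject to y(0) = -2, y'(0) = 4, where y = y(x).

y = -2*exp(-4*x) - 4*x*exp(-4*x) - 2*x**2*exp(-4*x)

Divide through by 2: y'' + 8y' + 16y = -4*exp(-4*x).
Characteristic equation r² + 8r + 16 = 0 has discriminant (8)² - 4·(16) = 0, so r = -4 is a repeated root.
Hence y_h = (C1 + C2*x)*exp(-4*x).
Since exp(-4*x) solves the homogeneous equation (r = -4 is a root of multiplicity 2), multiply the trial by x^2. Try y_p = A*x^2*exp(-4*x). Substituting into the equation and dividing by exp(-4*x) gives A = -2, so y_p = -2*x^2*exp(-4*x).
General solution: y = C1*exp(-4*x) - 2*x^2*exp(-4*x) + C2*x*exp(-4*x).
Apply the initial conditions: y(0) = C1 = -2 and y'(0) = C2 - 4*C1 = 4. Solving gives C1 = -2, C2 = -4.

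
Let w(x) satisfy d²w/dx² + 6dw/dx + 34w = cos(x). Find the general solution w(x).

Characteristic equation r² + 6r + 34 = 0 has discriminant (6)² - 4·(34) = -100 < 0, so r = -3 ± 5i.
Hence w_h = C1*cos(5*x)*exp(-3*x) + C2*exp(-3*x)*sin(5*x).
Try w_p = A*cos(x) + B*sin(x). Substituting and equating the coefficients of cos(x) and sin(x) gives A = 11/375, B = 2/375, so w_p = 2*sin(x)/375 + 11*cos(x)/375.

w = 2*sin(x)/375 + 11*cos(x)/375 + C1*cos(5*x)*exp(-3*x) + C2*exp(-3*x)*sin(5*x)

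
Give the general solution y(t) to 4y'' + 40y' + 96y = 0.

y = C1*exp(-4*t) + C2*exp(-6*t)

Divide through by 4: y'' + 10y' + 24y = 0.
Characteristic equation r² + 10r + 24 = 0 factors as (r + 4)(r + 6) = 0, so r = -4, -6.
Hence y_h = C1*exp(-4*t) + C2*exp(-6*t).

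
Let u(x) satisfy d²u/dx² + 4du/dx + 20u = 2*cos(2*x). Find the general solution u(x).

u = cos(2*x)/10 + sin(2*x)/20 + C1*cos(4*x)*exp(-2*x) + C2*exp(-2*x)*sin(4*x)

Characteristic equation r² + 4r + 20 = 0 has discriminant (4)² - 4·(20) = -64 < 0, so r = -2 ± 4i.
Hence u_h = C1*cos(4*x)*exp(-2*x) + C2*exp(-2*x)*sin(4*x).
Try u_p = A*cos(2*x) + B*sin(2*x). Substituting and equating the coefficients of cos(2x) and sin(2x) gives A = 1/10, B = 1/20, so u_p = cos(2*x)/10 + sin(2*x)/20.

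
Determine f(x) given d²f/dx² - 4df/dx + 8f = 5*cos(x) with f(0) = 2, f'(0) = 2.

f = -4*sin(x)/13 + 7*cos(x)/13 - 4*exp(2*x)*sin(2*x)/13 + 19*cos(2*x)*exp(2*x)/13

Characteristic equation r² - 4r + 8 = 0 has discriminant (-4)² - 4·(8) = -16 < 0, so r = 2 ± 2i.
Hence f_h = C1*cos(2*x)*exp(2*x) + C2*exp(2*x)*sin(2*x).
Try f_p = A*cos(x) + B*sin(x). Substituting and equating the coefficients of cos(x) and sin(x) gives A = 7/13, B = -4/13, so f_p = -4*sin(x)/13 + 7*cos(x)/13.
General solution: f = -4*sin(x)/13 + 7*cos(x)/13 + C1*cos(2*x)*exp(2*x) + C2*exp(2*x)*sin(2*x).
Apply the initial conditions: f(0) = 7/13 + C1 = 2 and f'(0) = -4/13 + 2*C1 + 2*C2 = 2. Solving gives C1 = 19/13, C2 = -4/13.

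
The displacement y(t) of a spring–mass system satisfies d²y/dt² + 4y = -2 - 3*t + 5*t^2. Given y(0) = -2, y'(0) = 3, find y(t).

Characteristic equation r² + 4 = 0 has discriminant (0)² - 4·(4) = -16 < 0, so r = ± 2i.
Hence y_h = C1*cos(2*t) + C2*sin(2*t).
For the particular solution try y_p = A0 + A1*t + A2*t^2. Substituting and matching coefficients of each power of t gives A0 = -9/8, A1 = -3/4, A2 = 5/4, so y_p = -9/8 - 3*t/4 + 5*t^2/4.
General solution: y = -9/8 - 3*t/4 + 5*t^2/4 + C1*cos(2*t) + C2*sin(2*t).
Apply the initial conditions: y(0) = -9/8 + C1 = -2 and y'(0) = -3/4 + 2*C2 = 3. Solving gives C1 = -7/8, C2 = 15/8.

y = -9/8 - 7*cos(2*t)/8 - 3*t/4 + 5*t**2/4 + 15*sin(2*t)/8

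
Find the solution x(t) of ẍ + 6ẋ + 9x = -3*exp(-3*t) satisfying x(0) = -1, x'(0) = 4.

Characteristic equation r² + 6r + 9 = 0 has discriminant (6)² - 4·(9) = 0, so r = -3 is a repeated root.
Hence x_h = (C1 + C2*t)*exp(-3*t).
Since exp(-3*t) solves the homogeneous equation (r = -3 is a root of multiplicity 2), multiply the trial by t^2. Try x_p = A*t^2*exp(-3*t). Substituting into the equation and dividing by exp(-3*t) gives A = -3/2, so x_p = -3*t^2*exp(-3*t)/2.
General solution: x = C1*exp(-3*t) - 3*t^2*exp(-3*t)/2 + C2*t*exp(-3*t).
Apply the initial conditions: x(0) = C1 = -1 and x'(0) = C2 - 3*C1 = 4. Solving gives C1 = -1, C2 = 1.

x = -exp(-3*t) + t*exp(-3*t) - 3*t**2*exp(-3*t)/2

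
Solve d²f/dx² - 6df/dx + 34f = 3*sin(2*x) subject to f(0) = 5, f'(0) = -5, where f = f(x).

Characteristic equation r² - 6r + 34 = 0 has discriminant (-6)² - 4·(34) = -100 < 0, so r = 3 ± 5i.
Hence f_h = C1*cos(5*x)*exp(3*x) + C2*exp(3*x)*sin(5*x).
Try f_p = A*cos(2*x) + B*sin(2*x). Substituting and equating the coefficients of cos(2x) and sin(2x) gives A = 1/29, B = 5/58, so f_p = cos(2*x)/29 + 5*sin(2*x)/58.
General solution: f = cos(2*x)/29 + 5*sin(2*x)/58 + C1*cos(5*x)*exp(3*x) + C2*exp(3*x)*sin(5*x).
Apply the initial conditions: f(0) = 1/29 + C1 = 5 and f'(0) = 5/29 + 3*C1 + 5*C2 = -5. Solving gives C1 = 144/29, C2 = -582/145.

f = cos(2*x)/29 + 5*sin(2*x)/58 - 582*exp(3*x)*sin(5*x)/145 + 144*cos(5*x)*exp(3*x)/29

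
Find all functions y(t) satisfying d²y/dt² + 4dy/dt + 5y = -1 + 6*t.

y = -29/25 + 6*t/5 + C1*cos(t)*exp(-2*t) + C2*exp(-2*t)*sin(t)

Characteristic equation r² + 4r + 5 = 0 has discriminant (4)² - 4·(5) = -4 < 0, so r = -2 ± i.
Hence y_h = C1*cos(t)*exp(-2*t) + C2*exp(-2*t)*sin(t).
For the particular solution try y_p = A0 + A1*t. Substituting and matching coefficients of each power of t gives A0 = -29/25, A1 = 6/5, so y_p = -29/25 + 6*t/5.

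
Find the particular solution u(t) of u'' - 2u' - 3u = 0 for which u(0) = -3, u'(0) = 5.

Characteristic equation r² - 2r - 3 = 0 factors as (r - 3)(r + 1) = 0, so r = 3, -1.
Hence u_h = C1*exp(3*t) + C2*exp(-t).
Apply the initial conditions: u(0) = C1 + C2 = -3 and u'(0) = -C2 + 3*C1 = 5. Solving gives C1 = 1/2, C2 = -7/2.

u = exp(3*t)/2 - 7*exp(-t)/2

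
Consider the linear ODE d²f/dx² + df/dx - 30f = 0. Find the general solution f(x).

f = C1*exp(5*x) + C2*exp(-6*x)

Characteristic equation r² + r - 30 = 0 factors as (r - 5)(r + 6) = 0, so r = 5, -6.
Hence f_h = C1*exp(5*x) + C2*exp(-6*x).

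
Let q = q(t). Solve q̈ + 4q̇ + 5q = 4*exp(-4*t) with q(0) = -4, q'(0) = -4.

q = 4*exp(-4*t)/5 - 52*exp(-2*t)*sin(t)/5 - 24*cos(t)*exp(-2*t)/5

Characteristic equation r² + 4r + 5 = 0 has discriminant (4)² - 4·(5) = -4 < 0, so r = -2 ± i.
Hence q_h = C1*cos(t)*exp(-2*t) + C2*exp(-2*t)*sin(t).
Try q_p = A*exp(-4*t). Substituting into the equation and dividing by exp(-4*t) gives A = 4/5, so q_p = 4*exp(-4*t)/5.
General solution: q = 4*exp(-4*t)/5 + C1*cos(t)*exp(-2*t) + C2*exp(-2*t)*sin(t).
Apply the initial conditions: q(0) = 4/5 + C1 = -4 and q'(0) = -16/5 + C2 - 2*C1 = -4. Solving gives C1 = -24/5, C2 = -52/5.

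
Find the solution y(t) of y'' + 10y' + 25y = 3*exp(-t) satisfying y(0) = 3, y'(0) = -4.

Characteristic equation r² + 10r + 25 = 0 has discriminant (10)² - 4·(25) = 0, so r = -5 is a repeated root.
Hence y_h = (C1 + C2*t)*exp(-5*t).
Try y_p = A*exp(-t). Substituting into the equation and dividing by exp(-t) gives A = 3/16, so y_p = 3*exp(-t)/16.
General solution: y = 3*exp(-t)/16 + C1*exp(-5*t) + C2*t*exp(-5*t).
Apply the initial conditions: y(0) = 3/16 + C1 = 3 and y'(0) = -3/16 + C2 - 5*C1 = -4. Solving gives C1 = 45/16, C2 = 41/4.

y = 3*exp(-t)/16 + 45*exp(-5*t)/16 + 41*t*exp(-5*t)/4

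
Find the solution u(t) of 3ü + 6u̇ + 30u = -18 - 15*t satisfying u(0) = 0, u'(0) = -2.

Divide through by 3: u'' + 2u' + 10u = -6 - 5*t.
Characteristic equation r² + 2r + 10 = 0 has discriminant (2)² - 4·(10) = -36 < 0, so r = -1 ± 3i.
Hence u_h = C1*cos(3*t)*exp(-t) + C2*exp(-t)*sin(3*t).
For the particular solution try u_p = A0 + A1*t. Substituting and matching coefficients of each power of t gives A0 = -1/2, A1 = -1/2, so u_p = -1/2 - t/2.
General solution: u = -1/2 - t/2 + C1*cos(3*t)*exp(-t) + C2*exp(-t)*sin(3*t).
Apply the initial conditions: u(0) = -1/2 + C1 = 0 and u'(0) = -1/2 - C1 + 3*C2 = -2. Solving gives C1 = 1/2, C2 = -1/3.

u = -1/2 - t/2 + cos(3*t)*exp(-t)/2 - exp(-t)*sin(3*t)/3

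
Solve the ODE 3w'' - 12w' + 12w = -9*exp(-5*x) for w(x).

w = -3*exp(-5*x)/49 + C1*exp(2*x) + C2*x*exp(2*x)

Divide through by 3: w'' - 4w' + 4w = -3*exp(-5*x).
Characteristic equation r² - 4r + 4 = 0 has discriminant (-4)² - 4·(4) = 0, so r = 2 is a repeated root.
Hence w_h = (C1 + C2*x)*exp(2*x).
Try w_p = A*exp(-5*x). Substituting into the equation and dividing by exp(-5*x) gives A = -3/49, so w_p = -3*exp(-5*x)/49.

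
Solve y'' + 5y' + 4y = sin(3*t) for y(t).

y = -3*cos(3*t)/50 - sin(3*t)/50 + C1*exp(-t) + C2*exp(-4*t)

Characteristic equation r² + 5r + 4 = 0 factors as (r + 1)(r + 4) = 0, so r = -1, -4.
Hence y_h = C1*exp(-t) + C2*exp(-4*t).
Try y_p = A*cos(3*t) + B*sin(3*t). Substituting and equating the coefficients of cos(3t) and sin(3t) gives A = -3/50, B = -1/50, so y_p = -3*cos(3*t)/50 - sin(3*t)/50.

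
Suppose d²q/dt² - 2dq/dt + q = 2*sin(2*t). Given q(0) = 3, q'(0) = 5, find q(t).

q = -6*sin(2*t)/25 + 8*cos(2*t)/25 + 67*exp(t)/25 + 14*t*exp(t)/5

Characteristic equation r² - 2r + 1 = 0 has discriminant (-2)² - 4·(1) = 0, so r = 1 is a repeated root.
Hence q_h = (C1 + C2*t)*exp(t).
Try q_p = A*cos(2*t) + B*sin(2*t). Substituting and equating the coefficients of cos(2t) and sin(2t) gives A = 8/25, B = -6/25, so q_p = -6*sin(2*t)/25 + 8*cos(2*t)/25.
General solution: q = -6*sin(2*t)/25 + 8*cos(2*t)/25 + C1*exp(t) + C2*t*exp(t).
Apply the initial conditions: q(0) = 8/25 + C1 = 3 and q'(0) = -12/25 + C1 + C2 = 5. Solving gives C1 = 67/25, C2 = 14/5.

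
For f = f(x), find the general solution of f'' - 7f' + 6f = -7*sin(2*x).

f = -49*cos(2*x)/100 - 7*sin(2*x)/100 + C1*exp(x) + C2*exp(6*x)

Characteristic equation r² - 7r + 6 = 0 factors as (r - 1)(r - 6) = 0, so r = 1, 6.
Hence f_h = C1*exp(x) + C2*exp(6*x).
Try f_p = A*cos(2*x) + B*sin(2*x). Substituting and equating the coefficients of cos(2x) and sin(2x) gives A = -49/100, B = -7/100, so f_p = -49*cos(2*x)/100 - 7*sin(2*x)/100.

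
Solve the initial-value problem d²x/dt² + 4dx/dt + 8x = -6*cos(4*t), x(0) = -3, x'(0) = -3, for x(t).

x = -3*sin(4*t)/10 + 3*cos(4*t)/20 - 81*exp(-2*t)*sin(2*t)/20 - 63*cos(2*t)*exp(-2*t)/20

Characteristic equation r² + 4r + 8 = 0 has discriminant (4)² - 4·(8) = -16 < 0, so r = -2 ± 2i.
Hence x_h = C1*cos(2*t)*exp(-2*t) + C2*exp(-2*t)*sin(2*t).
Try x_p = A*cos(4*t) + B*sin(4*t). Substituting and equating the coefficients of cos(4t) and sin(4t) gives A = 3/20, B = -3/10, so x_p = -3*sin(4*t)/10 + 3*cos(4*t)/20.
General solution: x = -3*sin(4*t)/10 + 3*cos(4*t)/20 + C1*cos(2*t)*exp(-2*t) + C2*exp(-2*t)*sin(2*t).
Apply the initial conditions: x(0) = 3/20 + C1 = -3 and x'(0) = -6/5 - 2*C1 + 2*C2 = -3. Solving gives C1 = -63/20, C2 = -81/20.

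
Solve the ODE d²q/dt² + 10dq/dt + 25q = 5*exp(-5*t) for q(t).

q = C1*exp(-5*t) + 5*t**2*exp(-5*t)/2 + C2*t*exp(-5*t)

Characteristic equation r² + 10r + 25 = 0 has discriminant (10)² - 4·(25) = 0, so r = -5 is a repeated root.
Hence q_h = (C1 + C2*t)*exp(-5*t).
Since exp(-5*t) solves the homogeneous equation (r = -5 is a root of multiplicity 2), multiply the trial by t^2. Try q_p = A*t^2*exp(-5*t). Substituting into the equation and dividing by exp(-5*t) gives A = 5/2, so q_p = 5*t^2*exp(-5*t)/2.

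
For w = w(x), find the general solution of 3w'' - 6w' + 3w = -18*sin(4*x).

Divide through by 3: w'' - 2w' + w = -6*sin(4*x).
Characteristic equation r² - 2r + 1 = 0 has discriminant (-2)² - 4·(1) = 0, so r = 1 is a repeated root.
Hence w_h = (C1 + C2*x)*exp(x).
Try w_p = A*cos(4*x) + B*sin(4*x). Substituting and equating the coefficients of cos(4x) and sin(4x) gives A = -48/289, B = 90/289, so w_p = -48*cos(4*x)/289 + 90*sin(4*x)/289.

w = -48*cos(4*x)/289 + 90*sin(4*x)/289 + C1*exp(x) + C2*x*exp(x)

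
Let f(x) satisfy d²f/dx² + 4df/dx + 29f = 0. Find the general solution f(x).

Characteristic equation r² + 4r + 29 = 0 has discriminant (4)² - 4·(29) = -100 < 0, so r = -2 ± 5i.
Hence f_h = C1*cos(5*x)*exp(-2*x) + C2*exp(-2*x)*sin(5*x).

f = C1*cos(5*x)*exp(-2*x) + C2*exp(-2*x)*sin(5*x)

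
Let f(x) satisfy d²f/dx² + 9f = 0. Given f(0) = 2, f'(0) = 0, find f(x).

Characteristic equation r² + 9 = 0 has discriminant (0)² - 4·(9) = -36 < 0, so r = ± 3i.
Hence f_h = C1*cos(3*x) + C2*sin(3*x).
Apply the initial conditions: f(0) = C1 = 2 and f'(0) = 3*C2 = 0. Solving gives C1 = 2, C2 = 0.

f = 2*cos(3*x)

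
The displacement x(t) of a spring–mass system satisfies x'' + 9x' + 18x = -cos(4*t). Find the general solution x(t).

Characteristic equation r² + 9r + 18 = 0 factors as (r + 6)(r + 3) = 0, so r = -6, -3.
Hence x_h = C1*exp(-6*t) + C2*exp(-3*t).
Try x_p = A*cos(4*t) + B*sin(4*t). Substituting and equating the coefficients of cos(4t) and sin(4t) gives A = -1/650, B = -9/325, so x_p = -9*sin(4*t)/325 - cos(4*t)/650.

x = -9*sin(4*t)/325 - cos(4*t)/650 + C1*exp(-6*t) + C2*exp(-3*t)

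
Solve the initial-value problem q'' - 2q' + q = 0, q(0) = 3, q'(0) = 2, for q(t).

q = 3*exp(t) - t*exp(t)

Characteristic equation r² - 2r + 1 = 0 has discriminant (-2)² - 4·(1) = 0, so r = 1 is a repeated root.
Hence q_h = (C1 + C2*t)*exp(t).
Apply the initial conditions: q(0) = C1 = 3 and q'(0) = C1 + C2 = 2. Solving gives C1 = 3, C2 = -1.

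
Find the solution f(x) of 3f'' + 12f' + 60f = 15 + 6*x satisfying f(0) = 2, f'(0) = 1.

Divide through by 3: f'' + 4f' + 20f = 5 + 2*x.
Characteristic equation r² + 4r + 20 = 0 has discriminant (4)² - 4·(20) = -64 < 0, so r = -2 ± 4i.
Hence f_h = C1*cos(4*x)*exp(-2*x) + C2*exp(-2*x)*sin(4*x).
For the particular solution try f_p = A0 + A1*x. Substituting and matching coefficients of each power of x gives A0 = 23/100, A1 = 1/10, so f_p = 23/100 + x/10.
General solution: f = 23/100 + x/10 + C1*cos(4*x)*exp(-2*x) + C2*exp(-2*x)*sin(4*x).
Apply the initial conditions: f(0) = 23/100 + C1 = 2 and f'(0) = 1/10 - 2*C1 + 4*C2 = 1. Solving gives C1 = 177/100, C2 = 111/100.

f = 23/100 + x/10 + 111*exp(-2*x)*sin(4*x)/100 + 177*cos(4*x)*exp(-2*x)/100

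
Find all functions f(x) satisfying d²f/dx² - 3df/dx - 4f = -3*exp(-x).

Characteristic equation r² - 3r - 4 = 0 factors as (r + 1)(r - 4) = 0, so r = -1, 4.
Hence f_h = C1*exp(-x) + C2*exp(4*x).
Since exp(-x) solves the homogeneous equation (r = -1 is a root of multiplicity 1), multiply the trial by x. Try f_p = A*x*exp(-x). Substituting into the equation and dividing by exp(-x) gives A = 3/5, so f_p = 3*x*exp(-x)/5.

f = C1*exp(-x) + C2*exp(4*x) + 3*x*exp(-x)/5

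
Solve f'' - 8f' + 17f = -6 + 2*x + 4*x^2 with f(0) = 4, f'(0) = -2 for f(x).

f = -1086/4913 + 4*x**2/17 + 98*x/289 - 94444*exp(4*x)*sin(x)/4913 + 20738*cos(x)*exp(4*x)/4913

Characteristic equation r² - 8r + 17 = 0 has discriminant (-8)² - 4·(17) = -4 < 0, so r = 4 ± i.
Hence f_h = C1*cos(x)*exp(4*x) + C2*exp(4*x)*sin(x).
For the particular solution try f_p = A0 + A1*x + A2*x^2. Substituting and matching coefficients of each power of x gives A0 = -1086/4913, A1 = 98/289, A2 = 4/17, so f_p = -1086/4913 + 4*x^2/17 + 98*x/289.
General solution: f = -1086/4913 + 4*x^2/17 + 98*x/289 + C1*cos(x)*exp(4*x) + C2*exp(4*x)*sin(x).
Apply the initial conditions: f(0) = -1086/4913 + C1 = 4 and f'(0) = 98/289 + C2 + 4*C1 = -2. Solving gives C1 = 20738/4913, C2 = -94444/4913.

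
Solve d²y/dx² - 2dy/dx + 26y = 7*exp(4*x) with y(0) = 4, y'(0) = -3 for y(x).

Characteristic equation r² - 2r + 26 = 0 has discriminant (-2)² - 4·(26) = -100 < 0, so r = 1 ± 5i.
Hence y_h = C1*cos(5*x)*exp(x) + C2*exp(x)*sin(5*x).
Try y_p = A*exp(4*x). Substituting into the equation and dividing by exp(4*x) gives A = 7/34, so y_p = 7*exp(4*x)/34.
General solution: y = 7*exp(4*x)/34 + C1*cos(5*x)*exp(x) + C2*exp(x)*sin(5*x).
Apply the initial conditions: y(0) = 7/34 + C1 = 4 and y'(0) = 14/17 + C1 + 5*C2 = -3. Solving gives C1 = 129/34, C2 = -259/170.

y = 7*exp(4*x)/34 - 259*exp(x)*sin(5*x)/170 + 129*cos(5*x)*exp(x)/34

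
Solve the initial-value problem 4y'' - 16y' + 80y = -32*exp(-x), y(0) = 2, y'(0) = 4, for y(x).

Divide through by 4: y'' - 4y' + 20y = -8*exp(-x).
Characteristic equation r² - 4r + 20 = 0 has discriminant (-4)² - 4·(20) = -64 < 0, so r = 2 ± 4i.
Hence y_h = C1*cos(4*x)*exp(2*x) + C2*exp(2*x)*sin(4*x).
Try y_p = A*exp(-x). Substituting into the equation and dividing by exp(-x) gives A = -8/25, so y_p = -8*exp(-x)/25.
General solution: y = -8*exp(-x)/25 + C1*cos(4*x)*exp(2*x) + C2*exp(2*x)*sin(4*x).
Apply the initial conditions: y(0) = -8/25 + C1 = 2 and y'(0) = 8/25 + 2*C1 + 4*C2 = 4. Solving gives C1 = 58/25, C2 = -6/25.

y = -8*exp(-x)/25 - 6*exp(2*x)*sin(4*x)/25 + 58*cos(4*x)*exp(2*x)/25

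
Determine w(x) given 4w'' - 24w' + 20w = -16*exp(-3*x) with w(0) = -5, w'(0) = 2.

w = -13*exp(x)/2 - exp(-3*x)/8 + 13*exp(5*x)/8

Divide through by 4: w'' - 6w' + 5w = -4*exp(-3*x).
Characteristic equation r² - 6r + 5 = 0 factors as (r - 1)(r - 5) = 0, so r = 1, 5.
Hence w_h = C1*exp(x) + C2*exp(5*x).
Try w_p = A*exp(-3*x). Substituting into the equation and dividing by exp(-3*x) gives A = -1/8, so w_p = -exp(-3*x)/8.
General solution: w = -exp(-3*x)/8 + C1*exp(x) + C2*exp(5*x).
Apply the initial conditions: w(0) = -1/8 + C1 + C2 = -5 and w'(0) = 3/8 + C1 + 5*C2 = 2. Solving gives C1 = -13/2, C2 = 13/8.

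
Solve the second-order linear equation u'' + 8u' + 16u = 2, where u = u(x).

Characteristic equation r² + 8r + 16 = 0 has discriminant (8)² - 4·(16) = 0, so r = -4 is a repeated root.
Hence u_h = (C1 + C2*x)*exp(-4*x).
For the particular solution try u_p = A0. Substituting and matching coefficients of each power of x gives A0 = 1/8, so u_p = 1/8.

u = 1/8 + C1*exp(-4*x) + C2*x*exp(-4*x)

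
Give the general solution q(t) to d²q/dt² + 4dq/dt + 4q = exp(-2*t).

Characteristic equation r² + 4r + 4 = 0 has discriminant (4)² - 4·(4) = 0, so r = -2 is a repeated root.
Hence q_h = (C1 + C2*t)*exp(-2*t).
Since exp(-2*t) solves the homogeneous equation (r = -2 is a root of multiplicity 2), multiply the trial by t^2. Try q_p = A*t^2*exp(-2*t). Substituting into the equation and dividing by exp(-2*t) gives A = 1/2, so q_p = t^2*exp(-2*t)/2.

q = C1*exp(-2*t) + t**2*exp(-2*t)/2 + C2*t*exp(-2*t)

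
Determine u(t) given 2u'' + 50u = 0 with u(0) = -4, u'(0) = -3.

u = -4*cos(5*t) - 3*sin(5*t)/5

Divide through by 2: u'' + 25u = 0.
Characteristic equation r² + 25 = 0 has discriminant (0)² - 4·(25) = -100 < 0, so r = ± 5i.
Hence u_h = C1*cos(5*t) + C2*sin(5*t).
Apply the initial conditions: u(0) = C1 = -4 and u'(0) = 5*C2 = -3. Solving gives C1 = -4, C2 = -3/5.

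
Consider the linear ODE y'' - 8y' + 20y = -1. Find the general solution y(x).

y = -1/20 + C1*cos(2*x)*exp(4*x) + C2*exp(4*x)*sin(2*x)

Characteristic equation r² - 8r + 20 = 0 has discriminant (-8)² - 4·(20) = -16 < 0, so r = 4 ± 2i.
Hence y_h = C1*cos(2*x)*exp(4*x) + C2*exp(4*x)*sin(2*x).
For the particular solution try y_p = A0. Substituting and matching coefficients of each power of x gives A0 = -1/20, so y_p = -1/20.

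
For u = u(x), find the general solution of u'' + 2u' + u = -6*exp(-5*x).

u = -3*exp(-5*x)/8 + C1*exp(-x) + C2*x*exp(-x)

Characteristic equation r² + 2r + 1 = 0 has discriminant (2)² - 4·(1) = 0, so r = -1 is a repeated root.
Hence u_h = (C1 + C2*x)*exp(-x).
Try u_p = A*exp(-5*x). Substituting into the equation and dividing by exp(-5*x) gives A = -3/8, so u_p = -3*exp(-5*x)/8.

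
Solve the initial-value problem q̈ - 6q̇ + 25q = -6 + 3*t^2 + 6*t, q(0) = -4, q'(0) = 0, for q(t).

Characteristic equation r² - 6r + 25 = 0 has discriminant (-6)² - 4·(25) = -64 < 0, so r = 3 ± 4i.
Hence q_h = C1*cos(4*t)*exp(3*t) + C2*exp(3*t)*sin(4*t).
For the particular solution try q_p = A0 + A1*t + A2*t^2. Substituting and matching coefficients of each power of t gives A0 = -2784/15625, A1 = 186/625, A2 = 3/25, so q_p = -2784/15625 + 3*t^2/25 + 186*t/625.
General solution: q = -2784/15625 + 3*t^2/25 + 186*t/625 + C1*cos(4*t)*exp(3*t) + C2*exp(3*t)*sin(4*t).
Apply the initial conditions: q(0) = -2784/15625 + C1 = -4 and q'(0) = 186/625 + 3*C1 + 4*C2 = 0. Solving gives C1 = -59716/15625, C2 = 87249/31250.

q = -2784/15625 + 3*t**2/25 + 186*t/625 - 59716*cos(4*t)*exp(3*t)/15625 + 87249*exp(3*t)*sin(4*t)/31250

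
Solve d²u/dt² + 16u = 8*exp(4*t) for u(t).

u = exp(4*t)/4 + C1*cos(4*t) + C2*sin(4*t)

Characteristic equation r² + 16 = 0 has discriminant (0)² - 4·(16) = -64 < 0, so r = ± 4i.
Hence u_h = C1*cos(4*t) + C2*sin(4*t).
Try u_p = A*exp(4*t). Substituting into the equation and dividing by exp(4*t) gives A = 1/4, so u_p = exp(4*t)/4.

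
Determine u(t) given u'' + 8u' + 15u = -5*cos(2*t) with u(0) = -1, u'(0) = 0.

u = -80*sin(2*t)/377 - 55*cos(2*t)/377 - 25*exp(-3*t)/13 + 31*exp(-5*t)/29

Characteristic equation r² + 8r + 15 = 0 factors as (r + 3)(r + 5) = 0, so r = -3, -5.
Hence u_h = C1*exp(-3*t) + C2*exp(-5*t).
Try u_p = A*cos(2*t) + B*sin(2*t). Substituting and equating the coefficients of cos(2t) and sin(2t) gives A = -55/377, B = -80/377, so u_p = -80*sin(2*t)/377 - 55*cos(2*t)/377.
General solution: u = -80*sin(2*t)/377 - 55*cos(2*t)/377 + C1*exp(-3*t) + C2*exp(-5*t).
Apply the initial conditions: u(0) = -55/377 + C1 + C2 = -1 and u'(0) = -160/377 - 5*C2 - 3*C1 = 0. Solving gives C1 = -25/13, C2 = 31/29.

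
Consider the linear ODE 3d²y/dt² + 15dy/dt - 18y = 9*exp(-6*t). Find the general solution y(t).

Divide through by 3: y'' + 5y' - 6y = 3*exp(-6*t).
Characteristic equation r² + 5r - 6 = 0 factors as (r + 6)(r - 1) = 0, so r = -6, 1.
Hence y_h = C1*exp(-6*t) + C2*exp(t).
Since exp(-6*t) solves the homogeneous equation (r = -6 is a root of multiplicity 1), multiply the trial by t. Try y_p = A*t*exp(-6*t). Substituting into the equation and dividing by exp(-6*t) gives A = -3/7, so y_p = -3*t*exp(-6*t)/7.

y = C1*exp(-6*t) + C2*exp(t) - 3*t*exp(-6*t)/7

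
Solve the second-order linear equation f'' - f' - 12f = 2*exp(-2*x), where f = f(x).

Characteristic equation r² - r - 12 = 0 factors as (r - 4)(r + 3) = 0, so r = 4, -3.
Hence f_h = C1*exp(4*x) + C2*exp(-3*x).
Try f_p = A*exp(-2*x). Substituting into the equation and dividing by exp(-2*x) gives A = -1/3, so f_p = -exp(-2*x)/3.

f = -exp(-2*x)/3 + C1*exp(4*x) + C2*exp(-3*x)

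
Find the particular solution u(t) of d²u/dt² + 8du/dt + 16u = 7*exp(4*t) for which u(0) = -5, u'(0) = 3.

Characteristic equation r² + 8r + 16 = 0 has discriminant (8)² - 4·(16) = 0, so r = -4 is a repeated root.
Hence u_h = (C1 + C2*t)*exp(-4*t).
Try u_p = A*exp(4*t). Substituting into the equation and dividing by exp(4*t) gives A = 7/64, so u_p = 7*exp(4*t)/64.
General solution: u = 7*exp(4*t)/64 + C1*exp(-4*t) + C2*t*exp(-4*t).
Apply the initial conditions: u(0) = 7/64 + C1 = -5 and u'(0) = 7/16 + C2 - 4*C1 = 3. Solving gives C1 = -327/64, C2 = -143/8.

u = -327*exp(-4*t)/64 + 7*exp(4*t)/64 - 143*t*exp(-4*t)/8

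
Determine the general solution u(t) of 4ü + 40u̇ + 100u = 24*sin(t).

Divide through by 4: u'' + 10u' + 25u = 6*sin(t).
Characteristic equation r² + 10r + 25 = 0 has discriminant (10)² - 4·(25) = 0, so r = -5 is a repeated root.
Hence u_h = (C1 + C2*t)*exp(-5*t).
Try u_p = A*cos(t) + B*sin(t). Substituting and equating the coefficients of cos(t) and sin(t) gives A = -15/169, B = 36/169, so u_p = -15*cos(t)/169 + 36*sin(t)/169.

u = -15*cos(t)/169 + 36*sin(t)/169 + C1*exp(-5*t) + C2*t*exp(-5*t)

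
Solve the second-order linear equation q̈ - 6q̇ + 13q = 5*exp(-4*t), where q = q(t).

q = 5*exp(-4*t)/53 + C1*cos(2*t)*exp(3*t) + C2*exp(3*t)*sin(2*t)

Characteristic equation r² - 6r + 13 = 0 has discriminant (-6)² - 4·(13) = -16 < 0, so r = 3 ± 2i.
Hence q_h = C1*cos(2*t)*exp(3*t) + C2*exp(3*t)*sin(2*t).
Try q_p = A*exp(-4*t). Substituting into the equation and dividing by exp(-4*t) gives A = 5/53, so q_p = 5*exp(-4*t)/53.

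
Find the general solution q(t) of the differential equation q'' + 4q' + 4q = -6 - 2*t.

Characteristic equation r² + 4r + 4 = 0 has discriminant (4)² - 4·(4) = 0, so r = -2 is a repeated root.
Hence q_h = (C1 + C2*t)*exp(-2*t).
For the particular solution try q_p = A0 + A1*t. Substituting and matching coefficients of each power of t gives A0 = -1, A1 = -1/2, so q_p = -1 - t/2.

q = -1 - t/2 + C1*exp(-2*t) + C2*t*exp(-2*t)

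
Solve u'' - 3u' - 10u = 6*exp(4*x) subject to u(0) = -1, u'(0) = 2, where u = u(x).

Characteristic equation r² - 3r - 10 = 0 factors as (r + 2)(r - 5) = 0, so r = -2, 5.
Hence u_h = C1*exp(-2*x) + C2*exp(5*x).
Try u_p = A*exp(4*x). Substituting into the equation and dividing by exp(4*x) gives A = -1, so u_p = -exp(4*x).
General solution: u = -exp(4*x) + C1*exp(-2*x) + C2*exp(5*x).
Apply the initial conditions: u(0) = -1 + C1 + C2 = -1 and u'(0) = -4 - 2*C1 + 5*C2 = 2. Solving gives C1 = -6/7, C2 = 6/7.

u = -exp(4*x) - 6*exp(-2*x)/7 + 6*exp(5*x)/7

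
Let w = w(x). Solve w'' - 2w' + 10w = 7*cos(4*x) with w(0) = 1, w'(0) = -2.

w = -21*cos(4*x)/50 - 14*sin(4*x)/25 - 59*exp(x)*sin(3*x)/150 + 71*cos(3*x)*exp(x)/50

Characteristic equation r² - 2r + 10 = 0 has discriminant (-2)² - 4·(10) = -36 < 0, so r = 1 ± 3i.
Hence w_h = C1*cos(3*x)*exp(x) + C2*exp(x)*sin(3*x).
Try w_p = A*cos(4*x) + B*sin(4*x). Substituting and equating the coefficients of cos(4x) and sin(4x) gives A = -21/50, B = -14/25, so w_p = -21*cos(4*x)/50 - 14*sin(4*x)/25.
General solution: w = -21*cos(4*x)/50 - 14*sin(4*x)/25 + C1*cos(3*x)*exp(x) + C2*exp(x)*sin(3*x).
Apply the initial conditions: w(0) = -21/50 + C1 = 1 and w'(0) = -56/25 + C1 + 3*C2 = -2. Solving gives C1 = 71/50, C2 = -59/150.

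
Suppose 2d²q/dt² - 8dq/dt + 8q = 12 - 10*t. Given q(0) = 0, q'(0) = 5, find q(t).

Divide through by 2: q'' - 4q' + 4q = 6 - 5*t.
Characteristic equation r² - 4r + 4 = 0 has discriminant (-4)² - 4·(4) = 0, so r = 2 is a repeated root.
Hence q_h = (C1 + C2*t)*exp(2*t).
For the particular solution try q_p = A0 + A1*t. Substituting and matching coefficients of each power of t gives A0 = 1/4, A1 = -5/4, so q_p = 1/4 - 5*t/4.
General solution: q = 1/4 - 5*t/4 + C1*exp(2*t) + C2*t*exp(2*t).
Apply the initial conditions: q(0) = 1/4 + C1 = 0 and q'(0) = -5/4 + C2 + 2*C1 = 5. Solving gives C1 = -1/4, C2 = 27/4.

q = 1/4 - 5*t/4 - exp(2*t)/4 + 27*t*exp(2*t)/4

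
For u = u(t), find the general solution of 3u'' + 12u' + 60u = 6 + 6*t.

Divide through by 3: u'' + 4u' + 20u = 2 + 2*t.
Characteristic equation r² + 4r + 20 = 0 has discriminant (4)² - 4·(20) = -64 < 0, so r = -2 ± 4i.
Hence u_h = C1*cos(4*t)*exp(-2*t) + C2*exp(-2*t)*sin(4*t).
For the particular solution try u_p = A0 + A1*t. Substituting and matching coefficients of each power of t gives A0 = 2/25, A1 = 1/10, so u_p = 2/25 + t/10.

u = 2/25 + t/10 + C1*cos(4*t)*exp(-2*t) + C2*exp(-2*t)*sin(4*t)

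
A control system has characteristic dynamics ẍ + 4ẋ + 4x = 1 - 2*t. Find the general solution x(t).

Characteristic equation r² + 4r + 4 = 0 has discriminant (4)² - 4·(4) = 0, so r = -2 is a repeated root.
Hence x_h = (C1 + C2*t)*exp(-2*t).
For the particular solution try x_p = A0 + A1*t. Substituting and matching coefficients of each power of t gives A0 = 3/4, A1 = -1/2, so x_p = 3/4 - t/2.

x = 3/4 - t/2 + C1*exp(-2*t) + C2*t*exp(-2*t)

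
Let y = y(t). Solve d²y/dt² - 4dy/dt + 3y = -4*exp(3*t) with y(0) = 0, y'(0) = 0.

y = -exp(t) - 2*t*exp(3*t) + exp(3*t)

Characteristic equation r² - 4r + 3 = 0 factors as (r - 3)(r - 1) = 0, so r = 3, 1.
Hence y_h = C1*exp(3*t) + C2*exp(t).
Since exp(3*t) solves the homogeneous equation (r = 3 is a root of multiplicity 1), multiply the trial by t. Try y_p = A*t*exp(3*t). Substituting into the equation and dividing by exp(3*t) gives A = -2, so y_p = -2*t*exp(3*t).
General solution: y = C1*exp(3*t) + C2*exp(t) - 2*t*exp(3*t).
Apply the initial conditions: y(0) = C1 + C2 = 0 and y'(0) = -2 + C2 + 3*C1 = 0. Solving gives C1 = 1, C2 = -1.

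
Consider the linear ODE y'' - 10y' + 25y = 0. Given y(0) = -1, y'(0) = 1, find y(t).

Characteristic equation r² - 10r + 25 = 0 has discriminant (-10)² - 4·(25) = 0, so r = 5 is a repeated root.
Hence y_h = (C1 + C2*t)*exp(5*t).
Apply the initial conditions: y(0) = C1 = -1 and y'(0) = C2 + 5*C1 = 1. Solving gives C1 = -1, C2 = 6.

y = -exp(5*t) + 6*t*exp(5*t)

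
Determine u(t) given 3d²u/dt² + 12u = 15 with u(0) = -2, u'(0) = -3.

u = 5/4 - 13*cos(2*t)/4 - 3*sin(2*t)/2

Divide through by 3: u'' + 4u = 5.
Characteristic equation r² + 4 = 0 has discriminant (0)² - 4·(4) = -16 < 0, so r = ± 2i.
Hence u_h = C1*cos(2*t) + C2*sin(2*t).
For the particular solution try u_p = A0. Substituting and matching coefficients of each power of t gives A0 = 5/4, so u_p = 5/4.
General solution: u = 5/4 + C1*cos(2*t) + C2*sin(2*t).
Apply the initial conditions: u(0) = 5/4 + C1 = -2 and u'(0) = 2*C2 = -3. Solving gives C1 = -13/4, C2 = -3/2.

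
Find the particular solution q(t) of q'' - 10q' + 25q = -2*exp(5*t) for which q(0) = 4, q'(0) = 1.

q = 4*exp(5*t) - t**2*exp(5*t) - 19*t*exp(5*t)

Characteristic equation r² - 10r + 25 = 0 has discriminant (-10)² - 4·(25) = 0, so r = 5 is a repeated root.
Hence q_h = (C1 + C2*t)*exp(5*t).
Since exp(5*t) solves the homogeneous equation (r = 5 is a root of multiplicity 2), multiply the trial by t^2. Try q_p = A*t^2*exp(5*t). Substituting into the equation and dividing by exp(5*t) gives A = -1, so q_p = -t^2*exp(5*t).
General solution: q = C1*exp(5*t) - t^2*exp(5*t) + C2*t*exp(5*t).
Apply the initial conditions: q(0) = C1 = 4 and q'(0) = C2 + 5*C1 = 1. Solving gives C1 = 4, C2 = -19.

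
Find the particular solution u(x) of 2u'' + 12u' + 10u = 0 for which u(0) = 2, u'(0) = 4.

u = -3*exp(-5*x)/2 + 7*exp(-x)/2

Divide through by 2: u'' + 6u' + 5u = 0.
Characteristic equation r² + 6r + 5 = 0 factors as (r + 5)(r + 1) = 0, so r = -5, -1.
Hence u_h = C1*exp(-5*x) + C2*exp(-x).
Apply the initial conditions: u(0) = C1 + C2 = 2 and u'(0) = -C2 - 5*C1 = 4. Solving gives C1 = -3/2, C2 = 7/2.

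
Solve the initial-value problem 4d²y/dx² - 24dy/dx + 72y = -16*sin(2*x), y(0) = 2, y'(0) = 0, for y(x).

Divide through by 4: y'' - 6y' + 18y = -4*sin(2*x).
Characteristic equation r² - 6r + 18 = 0 has discriminant (-6)² - 4·(18) = -36 < 0, so r = 3 ± 3i.
Hence y_h = C1*cos(3*x)*exp(3*x) + C2*exp(3*x)*sin(3*x).
Try y_p = A*cos(2*x) + B*sin(2*x). Substituting and equating the coefficients of cos(2x) and sin(2x) gives A = -12/85, B = -14/85, so y_p = -14*sin(2*x)/85 - 12*cos(2*x)/85.
General solution: y = -14*sin(2*x)/85 - 12*cos(2*x)/85 + C1*cos(3*x)*exp(3*x) + C2*exp(3*x)*sin(3*x).
Apply the initial conditions: y(0) = -12/85 + C1 = 2 and y'(0) = -28/85 + 3*C1 + 3*C2 = 0. Solving gives C1 = 182/85, C2 = -518/255.

y = -14*sin(2*x)/85 - 12*cos(2*x)/85 - 518*exp(3*x)*sin(3*x)/255 + 182*cos(3*x)*exp(3*x)/85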